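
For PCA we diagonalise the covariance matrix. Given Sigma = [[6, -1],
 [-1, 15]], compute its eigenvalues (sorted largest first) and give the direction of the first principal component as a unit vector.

Step 1 — characteristic polynomial of 2×2 Sigma:
  det(Sigma - λI) = λ² - trace · λ + det = 0.
  trace = 6 + 15 = 21, det = 6·15 - (-1)² = 89.
Step 2 — discriminant:
  Δ = trace² - 4·det = 441 - 356 = 85.
Step 3 — eigenvalues:
  λ = (trace ± √Δ)/2 = (21 ± 9.2195)/2,
  λ_1 = 15.1098,  λ_2 = 5.8902.

Step 4 — unit eigenvector for λ_1: solve (Sigma - λ_1 I)v = 0. First row:
  (6 - 15.1098)·v_x + (-1)·v_y = 0, i.e. (-9.1098)·v_x + (-1)·v_y = 0,
  so v ∝ (b, λ_1 - a) = (-1, 9.1098); multiply by -1 so the first entry is positive: u = (1, -9.1098).
  ||u|| = √((1)² + (-9.1098)²) = √(83.988) ≈ 9.1645,
  v_1 = u/||u|| ≈ (0.1091, -0.994) (||v_1|| = 1).

λ_1 = 15.1098,  λ_2 = 5.8902;  v_1 ≈ (0.1091, -0.994)


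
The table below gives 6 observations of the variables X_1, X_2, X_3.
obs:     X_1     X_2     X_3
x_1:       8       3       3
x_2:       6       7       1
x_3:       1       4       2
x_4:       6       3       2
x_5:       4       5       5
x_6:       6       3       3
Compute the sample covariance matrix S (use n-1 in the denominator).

Step 1 — column means:
  mean(X_1) = (8 + 6 + 1 + 6 + 4 + 6) / 6 = 31/6 = 5.1667
  mean(X_2) = (3 + 7 + 4 + 3 + 5 + 3) / 6 = 25/6 = 4.1667
  mean(X_3) = (3 + 1 + 2 + 2 + 5 + 3) / 6 = 16/6 = 2.6667

Step 2 — sample covariance S[i,j] = (1/(n-1)) · Σ_k (x_{k,i} - mean_i) · (x_{k,j} - mean_j), with n-1 = 5.
  S[X_1,X_1] = ((2.8333)·(2.8333) + (0.8333)·(0.8333) + (-4.1667)·(-4.1667) + (0.8333)·(0.8333) + (-1.1667)·(-1.1667) + (0.8333)·(0.8333)) / 5 = 28.8333/5 = 5.7667
  S[X_1,X_2] = ((2.8333)·(-1.1667) + (0.8333)·(2.8333) + (-4.1667)·(-0.1667) + (0.8333)·(-1.1667) + (-1.1667)·(0.8333) + (0.8333)·(-1.1667)) / 5 = -3.1667/5 = -0.6333
  S[X_1,X_3] = ((2.8333)·(0.3333) + (0.8333)·(-1.6667) + (-4.1667)·(-0.6667) + (0.8333)·(-0.6667) + (-1.1667)·(2.3333) + (0.8333)·(0.3333)) / 5 = -0.6667/5 = -0.1333
  S[X_2,X_2] = ((-1.1667)·(-1.1667) + (2.8333)·(2.8333) + (-0.1667)·(-0.1667) + (-1.1667)·(-1.1667) + (0.8333)·(0.8333) + (-1.1667)·(-1.1667)) / 5 = 12.8333/5 = 2.5667
  S[X_2,X_3] = ((-1.1667)·(0.3333) + (2.8333)·(-1.6667) + (-0.1667)·(-0.6667) + (-1.1667)·(-0.6667) + (0.8333)·(2.3333) + (-1.1667)·(0.3333)) / 5 = -2.6667/5 = -0.5333
  S[X_3,X_3] = ((0.3333)·(0.3333) + (-1.6667)·(-1.6667) + (-0.6667)·(-0.6667) + (-0.6667)·(-0.6667) + (2.3333)·(2.3333) + (0.3333)·(0.3333)) / 5 = 9.3333/5 = 1.8667

S is symmetric (S[j,i] = S[i,j]). Assembling:

S = [[5.7667, -0.6333, -0.1333],
 [-0.6333, 2.5667, -0.5333],
 [-0.1333, -0.5333, 1.8667]]


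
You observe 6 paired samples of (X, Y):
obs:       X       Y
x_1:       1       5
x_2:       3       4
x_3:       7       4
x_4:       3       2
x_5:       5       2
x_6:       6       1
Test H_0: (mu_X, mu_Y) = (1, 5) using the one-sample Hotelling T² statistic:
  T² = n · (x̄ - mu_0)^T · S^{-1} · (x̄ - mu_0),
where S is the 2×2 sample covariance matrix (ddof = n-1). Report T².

Step 1 — sample mean vector:
  mean(X) = (1 + 3 + 7 + 3 + 5 + 6) / 6 = 25/6 = 4.1667
  mean(Y) = (5 + 4 + 4 + 2 + 2 + 1) / 6 = 18/6 = 3
  x̄ = (4.1667, 3),  deviation x̄ - mu_0 = (4.1667, 3) - (1, 5) = (3.1667, -2).

Step 2 — sample covariance matrix, S[i,j] = (1/(n-1)) · Σ_k (x_{k,i} - mean_i) · (x_{k,j} - mean_j), divisor n-1 = 5:
  S[X,X] = ((-3.1667)·(-3.1667) + (-1.1667)·(-1.1667) + (2.8333)·(2.8333) + (-1.1667)·(-1.1667) + (0.8333)·(0.8333) + (1.8333)·(1.8333)) / 5 = 24.8333/5 = 4.9667
  S[X,Y] = ((-3.1667)·(2) + (-1.1667)·(1) + (2.8333)·(1) + (-1.1667)·(-1) + (0.8333)·(-1) + (1.8333)·(-2)) / 5 = -8/5 = -1.6
  S[Y,Y] = ((2)·(2) + (1)·(1) + (1)·(1) + (-1)·(-1) + (-1)·(-1) + (-2)·(-2)) / 5 = 12/5 = 2.4
  S = [[4.9667, -1.6],
 [-1.6, 2.4]].

Step 3 — invert S. det(S) = 4.9667·2.4 - (-1.6)² = 9.36.
  S^{-1} = (1/det) · [[d, -b], [-b, a]] = [[0.2564, 0.1709],
 [0.1709, 0.5306]].

Step 4 — quadratic form (x̄ - mu_0)^T · S^{-1} · (x̄ - mu_0):
  S^{-1} · (x̄ - mu_0) = (0.4701, -0.5199),
  (x̄ - mu_0)^T · [...] = (3.1667)·(0.4701) + (-2)·(-0.5199) = 2.5285.

Step 5 — scale by n: T² = 6 · 2.5285 = 15.1709.

T² ≈ 15.1709


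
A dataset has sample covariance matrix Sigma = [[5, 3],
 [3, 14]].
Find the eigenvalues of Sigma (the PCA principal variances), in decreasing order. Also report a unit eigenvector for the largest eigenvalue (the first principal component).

Step 1 — characteristic polynomial of 2×2 Sigma:
  det(Sigma - λI) = λ² - trace · λ + det = 0.
  trace = 5 + 14 = 19, det = 5·14 - (3)² = 61.
Step 2 — discriminant:
  Δ = trace² - 4·det = 361 - 244 = 117.
Step 3 — eigenvalues:
  λ = (trace ± √Δ)/2 = (19 ± 10.8167)/2,
  λ_1 = 14.9083,  λ_2 = 4.0917.

Step 4 — unit eigenvector for λ_1: solve (Sigma - λ_1 I)v = 0. First row:
  (5 - 14.9083)·v_x + (3)·v_y = 0, i.e. (-9.9083)·v_x + (3)·v_y = 0,
  so v ∝ (b, λ_1 - a) = (3, 9.9083) = u.
  ||u|| = √((3)² + (9.9083)²) = √(107.1749) ≈ 10.3525,
  v_1 = u/||u|| ≈ (0.2898, 0.9571) (||v_1|| = 1).

λ_1 = 14.9083,  λ_2 = 4.0917;  v_1 ≈ (0.2898, 0.9571)


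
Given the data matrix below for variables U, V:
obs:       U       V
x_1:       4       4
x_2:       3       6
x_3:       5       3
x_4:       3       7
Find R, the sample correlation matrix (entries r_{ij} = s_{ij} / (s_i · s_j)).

Step 1 — column means:
  mean(U) = (4 + 3 + 5 + 3) / 4 = 15/4 = 3.75
  mean(V) = (4 + 6 + 3 + 7) / 4 = 20/4 = 5

Step 2 — sample variances and covariances s[i,j] = (1/(n-1)) · Σ_k (x_{k,i} - mean_i) · (x_{k,j} - mean_j), with n-1 = 3:
  s[U,U] = ((0.25)·(0.25) + (-0.75)·(-0.75) + (1.25)·(1.25) + (-0.75)·(-0.75)) / 3 = 2.75/3 = 0.9167
  s[U,V] = ((0.25)·(-1) + (-0.75)·(1) + (1.25)·(-2) + (-0.75)·(2)) / 3 = -5/3 = -1.6667
  s[V,V] = ((-1)·(-1) + (1)·(1) + (-2)·(-2) + (2)·(2)) / 3 = 10/3 = 3.3333
  Sample standard deviations s_i = √(s[i,i]):
  s(U) = √(0.9167) = 0.9574
  s(V) = √(3.3333) = 1.8257

Step 3 — r_{ij} = s_{ij} / (s_i · s_j):
  r[U,U] = 1 (diagonal).
  r[U,V] = -1.6667 / (0.9574 · 1.8257) = -1.6667 / 1.748 = -0.9535
  r[V,V] = 1 (diagonal).

R is symmetric with unit diagonal. Assembling:

R = [[1, -0.9535],
 [-0.9535, 1]]


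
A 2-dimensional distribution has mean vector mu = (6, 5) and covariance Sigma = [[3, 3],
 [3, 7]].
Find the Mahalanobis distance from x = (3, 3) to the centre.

Step 1 — centre the observation: (x - mu) = (-3, -2).

Step 2 — invert Sigma. det(Sigma) = 3·7 - (3)² = 12.
  Sigma^{-1} = (1/det) · [[d, -b], [-b, a]] = [[0.5833, -0.25],
 [-0.25, 0.25]].

Step 3 — form the quadratic (x - mu)^T · Sigma^{-1} · (x - mu):
  Sigma^{-1} · (x - mu) = (-1.25, 0.25).
  (x - mu)^T · [Sigma^{-1} · (x - mu)] = (-3)·(-1.25) + (-2)·(0.25) = 3.25.

Step 4 — take square root: d = √(3.25) ≈ 1.8028.

d(x, mu) = √(3.25) ≈ 1.8028


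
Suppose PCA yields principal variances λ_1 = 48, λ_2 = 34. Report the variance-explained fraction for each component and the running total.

Step 1 — total variance = trace(Sigma) = Σ λ_i = 48 + 34 = 82.

Step 2 — fraction explained by component i = λ_i / Σ λ:
  PC1: 48/82 = 0.5854
  PC2: 34/82 = 0.4146

Step 3 — cumulative fraction after k components = (λ_1 + ... + λ_k) / Σ λ:
  k = 1: 48/82 = 0.5854
  k = 2: (48 + 34)/82 = 82/82 = 1

Summary (fraction, with percent):

explained: PC1 0.5854 (58.54%), PC2 0.4146 (41.46%);  cumulative: 0.5854, 1


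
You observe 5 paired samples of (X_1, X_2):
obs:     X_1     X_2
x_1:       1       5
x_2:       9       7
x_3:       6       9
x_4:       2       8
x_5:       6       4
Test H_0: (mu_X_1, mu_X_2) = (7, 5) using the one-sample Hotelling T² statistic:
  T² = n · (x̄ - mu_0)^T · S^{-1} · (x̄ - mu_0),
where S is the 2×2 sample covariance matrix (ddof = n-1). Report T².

Step 1 — sample mean vector:
  mean(X_1) = (1 + 9 + 6 + 2 + 6) / 5 = 24/5 = 4.8
  mean(X_2) = (5 + 7 + 9 + 8 + 4) / 5 = 33/5 = 6.6
  x̄ = (4.8, 6.6),  deviation x̄ - mu_0 = (4.8, 6.6) - (7, 5) = (-2.2, 1.6).

Step 2 — sample covariance matrix, S[i,j] = (1/(n-1)) · Σ_k (x_{k,i} - mean_i) · (x_{k,j} - mean_j), divisor n-1 = 4:
  S[X_1,X_1] = ((-3.8)·(-3.8) + (4.2)·(4.2) + (1.2)·(1.2) + (-2.8)·(-2.8) + (1.2)·(1.2)) / 4 = 42.8/4 = 10.7
  S[X_1,X_2] = ((-3.8)·(-1.6) + (4.2)·(0.4) + (1.2)·(2.4) + (-2.8)·(1.4) + (1.2)·(-2.6)) / 4 = 3.6/4 = 0.9
  S[X_2,X_2] = ((-1.6)·(-1.6) + (0.4)·(0.4) + (2.4)·(2.4) + (1.4)·(1.4) + (-2.6)·(-2.6)) / 4 = 17.2/4 = 4.3
  S = [[10.7, 0.9],
 [0.9, 4.3]].

Step 3 — invert S. det(S) = 10.7·4.3 - (0.9)² = 45.2.
  S^{-1} = (1/det) · [[d, -b], [-b, a]] = [[0.0951, -0.0199],
 [-0.0199, 0.2367]].

Step 4 — quadratic form (x̄ - mu_0)^T · S^{-1} · (x̄ - mu_0):
  S^{-1} · (x̄ - mu_0) = (-0.2412, 0.4226),
  (x̄ - mu_0)^T · [...] = (-2.2)·(-0.2412) + (1.6)·(0.4226) = 1.2066.

Step 5 — scale by n: T² = 5 · 1.2066 = 6.0332.

T² ≈ 6.0332


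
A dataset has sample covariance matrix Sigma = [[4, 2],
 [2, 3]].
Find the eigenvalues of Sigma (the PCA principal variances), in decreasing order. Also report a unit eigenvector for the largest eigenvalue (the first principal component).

Step 1 — characteristic polynomial of 2×2 Sigma:
  det(Sigma - λI) = λ² - trace · λ + det = 0.
  trace = 4 + 3 = 7, det = 4·3 - (2)² = 8.
Step 2 — discriminant:
  Δ = trace² - 4·det = 49 - 32 = 17.
Step 3 — eigenvalues:
  λ = (trace ± √Δ)/2 = (7 ± 4.1231)/2,
  λ_1 = 5.5616,  λ_2 = 1.4384.

Step 4 — unit eigenvector for λ_1: solve (Sigma - λ_1 I)v = 0. First row:
  (4 - 5.5616)·v_x + (2)·v_y = 0, i.e. (-1.5616)·v_x + (2)·v_y = 0,
  so v ∝ (b, λ_1 - a) = (2, 1.5616) = u.
  ||u|| = √((2)² + (1.5616)²) = √(6.4384) ≈ 2.5374,
  v_1 = u/||u|| ≈ (0.7882, 0.6154) (||v_1|| = 1).

λ_1 = 5.5616,  λ_2 = 1.4384;  v_1 ≈ (0.7882, 0.6154)


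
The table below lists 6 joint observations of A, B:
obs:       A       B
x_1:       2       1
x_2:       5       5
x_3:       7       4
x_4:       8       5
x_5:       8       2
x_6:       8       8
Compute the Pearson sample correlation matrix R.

Step 1 — column means:
  mean(A) = (2 + 5 + 7 + 8 + 8 + 8) / 6 = 38/6 = 6.3333
  mean(B) = (1 + 5 + 4 + 5 + 2 + 8) / 6 = 25/6 = 4.1667

Step 2 — sample variances and covariances s[i,j] = (1/(n-1)) · Σ_k (x_{k,i} - mean_i) · (x_{k,j} - mean_j), with n-1 = 5:
  s[A,A] = ((-4.3333)·(-4.3333) + (-1.3333)·(-1.3333) + (0.6667)·(0.6667) + (1.6667)·(1.6667) + (1.6667)·(1.6667) + (1.6667)·(1.6667)) / 5 = 29.3333/5 = 5.8667
  s[A,B] = ((-4.3333)·(-3.1667) + (-1.3333)·(0.8333) + (0.6667)·(-0.1667) + (1.6667)·(0.8333) + (1.6667)·(-2.1667) + (1.6667)·(3.8333)) / 5 = 16.6667/5 = 3.3333
  s[B,B] = ((-3.1667)·(-3.1667) + (0.8333)·(0.8333) + (-0.1667)·(-0.1667) + (0.8333)·(0.8333) + (-2.1667)·(-2.1667) + (3.8333)·(3.8333)) / 5 = 30.8333/5 = 6.1667
  Sample standard deviations s_i = √(s[i,i]):
  s(A) = √(5.8667) = 2.4221
  s(B) = √(6.1667) = 2.4833

Step 3 — r_{ij} = s_{ij} / (s_i · s_j):
  r[A,A] = 1 (diagonal).
  r[A,B] = 3.3333 / (2.4221 · 2.4833) = 3.3333 / 6.0148 = 0.5542
  r[B,B] = 1 (diagonal).

R is symmetric with unit diagonal. Assembling:

R = [[1, 0.5542],
 [0.5542, 1]]


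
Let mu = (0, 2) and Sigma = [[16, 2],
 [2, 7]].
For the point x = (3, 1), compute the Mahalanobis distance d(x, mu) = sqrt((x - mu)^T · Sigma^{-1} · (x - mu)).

Step 1 — centre the observation: (x - mu) = (3, -1).

Step 2 — invert Sigma. det(Sigma) = 16·7 - (2)² = 108.
  Sigma^{-1} = (1/det) · [[d, -b], [-b, a]] = [[0.0648, -0.0185],
 [-0.0185, 0.1481]].

Step 3 — form the quadratic (x - mu)^T · Sigma^{-1} · (x - mu):
  Sigma^{-1} · (x - mu) = (0.213, -0.2037).
  (x - mu)^T · [Sigma^{-1} · (x - mu)] = (3)·(0.213) + (-1)·(-0.2037) = 0.8426.

Step 4 — take square root: d = √(0.8426) ≈ 0.9179.

d(x, mu) = √(0.8426) ≈ 0.9179


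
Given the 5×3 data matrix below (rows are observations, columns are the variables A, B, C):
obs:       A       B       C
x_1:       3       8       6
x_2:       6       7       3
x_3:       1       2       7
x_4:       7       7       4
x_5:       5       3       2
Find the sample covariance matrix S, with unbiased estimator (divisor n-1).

Step 1 — column means:
  mean(A) = (3 + 6 + 1 + 7 + 5) / 5 = 22/5 = 4.4
  mean(B) = (8 + 7 + 2 + 7 + 3) / 5 = 27/5 = 5.4
  mean(C) = (6 + 3 + 7 + 4 + 2) / 5 = 22/5 = 4.4

Step 2 — sample covariance S[i,j] = (1/(n-1)) · Σ_k (x_{k,i} - mean_i) · (x_{k,j} - mean_j), with n-1 = 4.
  S[A,A] = ((-1.4)·(-1.4) + (1.6)·(1.6) + (-3.4)·(-3.4) + (2.6)·(2.6) + (0.6)·(0.6)) / 4 = 23.2/4 = 5.8
  S[A,B] = ((-1.4)·(2.6) + (1.6)·(1.6) + (-3.4)·(-3.4) + (2.6)·(1.6) + (0.6)·(-2.4)) / 4 = 13.2/4 = 3.3
  S[A,C] = ((-1.4)·(1.6) + (1.6)·(-1.4) + (-3.4)·(2.6) + (2.6)·(-0.4) + (0.6)·(-2.4)) / 4 = -15.8/4 = -3.95
  S[B,B] = ((2.6)·(2.6) + (1.6)·(1.6) + (-3.4)·(-3.4) + (1.6)·(1.6) + (-2.4)·(-2.4)) / 4 = 29.2/4 = 7.3
  S[B,C] = ((2.6)·(1.6) + (1.6)·(-1.4) + (-3.4)·(2.6) + (1.6)·(-0.4) + (-2.4)·(-2.4)) / 4 = -1.8/4 = -0.45
  S[C,C] = ((1.6)·(1.6) + (-1.4)·(-1.4) + (2.6)·(2.6) + (-0.4)·(-0.4) + (-2.4)·(-2.4)) / 4 = 17.2/4 = 4.3

S is symmetric (S[j,i] = S[i,j]). Assembling:

S = [[5.8, 3.3, -3.95],
 [3.3, 7.3, -0.45],
 [-3.95, -0.45, 4.3]]


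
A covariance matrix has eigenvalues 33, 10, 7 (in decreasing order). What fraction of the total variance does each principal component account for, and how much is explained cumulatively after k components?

Step 1 — total variance = trace(Sigma) = Σ λ_i = 33 + 10 + 7 = 50.

Step 2 — fraction explained by component i = λ_i / Σ λ:
  PC1: 33/50 = 0.66
  PC2: 10/50 = 0.2
  PC3: 7/50 = 0.14

Step 3 — cumulative fraction after k components = (λ_1 + ... + λ_k) / Σ λ:
  k = 1: 33/50 = 0.66
  k = 2: (33 + 10)/50 = 43/50 = 0.86
  k = 3: (33 + 10 + 7)/50 = 50/50 = 1

Summary (fraction, with percent):

explained: PC1 0.66 (66%), PC2 0.2 (20%), PC3 0.14 (14%);  cumulative: 0.66, 0.86, 1


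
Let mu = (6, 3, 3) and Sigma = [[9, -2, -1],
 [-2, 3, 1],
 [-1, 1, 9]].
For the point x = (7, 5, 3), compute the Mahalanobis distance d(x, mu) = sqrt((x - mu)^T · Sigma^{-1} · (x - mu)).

Step 1 — centre the observation: (x - mu) = (1, 2, 0).

Step 2 — invert Sigma (cofactor / det for 3×3, or solve directly):
  Sigma^{-1} = [[0.1307, 0.0854, 0.005],
 [0.0854, 0.402, -0.0352],
 [0.005, -0.0352, 0.1156]].

Step 3 — form the quadratic (x - mu)^T · Sigma^{-1} · (x - mu):
  Sigma^{-1} · (x - mu) = (0.3015, 0.8894, -0.0653).
  (x - mu)^T · [Sigma^{-1} · (x - mu)] = (1)·(0.3015) + (2)·(0.8894) + (0)·(-0.0653) = 2.0804.

Step 4 — take square root: d = √(2.0804) ≈ 1.4424.

d(x, mu) = √(2.0804) ≈ 1.4424


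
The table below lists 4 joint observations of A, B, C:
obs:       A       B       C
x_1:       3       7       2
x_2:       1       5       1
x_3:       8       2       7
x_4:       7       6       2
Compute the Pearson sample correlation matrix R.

Step 1 — column means:
  mean(A) = (3 + 1 + 8 + 7) / 4 = 19/4 = 4.75
  mean(B) = (7 + 5 + 2 + 6) / 4 = 20/4 = 5
  mean(C) = (2 + 1 + 7 + 2) / 4 = 12/4 = 3

Step 2 — sample variances and covariances s[i,j] = (1/(n-1)) · Σ_k (x_{k,i} - mean_i) · (x_{k,j} - mean_j), with n-1 = 3:
  s[A,A] = ((-1.75)·(-1.75) + (-3.75)·(-3.75) + (3.25)·(3.25) + (2.25)·(2.25)) / 3 = 32.75/3 = 10.9167
  s[A,B] = ((-1.75)·(2) + (-3.75)·(0) + (3.25)·(-3) + (2.25)·(1)) / 3 = -11/3 = -3.6667
  s[A,C] = ((-1.75)·(-1) + (-3.75)·(-2) + (3.25)·(4) + (2.25)·(-1)) / 3 = 20/3 = 6.6667
  s[B,B] = ((2)·(2) + (0)·(0) + (-3)·(-3) + (1)·(1)) / 3 = 14/3 = 4.6667
  s[B,C] = ((2)·(-1) + (0)·(-2) + (-3)·(4) + (1)·(-1)) / 3 = -15/3 = -5
  s[C,C] = ((-1)·(-1) + (-2)·(-2) + (4)·(4) + (-1)·(-1)) / 3 = 22/3 = 7.3333
  Sample standard deviations s_i = √(s[i,i]):
  s(A) = √(10.9167) = 3.304
  s(B) = √(4.6667) = 2.1602
  s(C) = √(7.3333) = 2.708

Step 3 — r_{ij} = s_{ij} / (s_i · s_j):
  r[A,A] = 1 (diagonal).
  r[A,B] = -3.6667 / (3.304 · 2.1602) = -3.6667 / 7.1375 = -0.5137
  r[A,C] = 6.6667 / (3.304 · 2.708) = 6.6667 / 8.9474 = 0.7451
  r[B,B] = 1 (diagonal).
  r[B,C] = -5 / (2.1602 · 2.708) = -5 / 5.85 = -0.8547
  r[C,C] = 1 (diagonal).

R is symmetric with unit diagonal. Assembling:

R = [[1, -0.5137, 0.7451],
 [-0.5137, 1, -0.8547],
 [0.7451, -0.8547, 1]]


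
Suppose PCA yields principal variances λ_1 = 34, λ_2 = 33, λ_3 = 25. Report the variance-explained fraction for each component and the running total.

Step 1 — total variance = trace(Sigma) = Σ λ_i = 34 + 33 + 25 = 92.

Step 2 — fraction explained by component i = λ_i / Σ λ:
  PC1: 34/92 = 0.3696
  PC2: 33/92 = 0.3587
  PC3: 25/92 = 0.2717

Step 3 — cumulative fraction after k components = (λ_1 + ... + λ_k) / Σ λ:
  k = 1: 34/92 = 0.3696
  k = 2: (34 + 33)/92 = 67/92 = 0.7283
  k = 3: (34 + 33 + 25)/92 = 92/92 = 1

Summary (fraction, with percent):

explained: PC1 0.3696 (36.96%), PC2 0.3587 (35.87%), PC3 0.2717 (27.17%);  cumulative: 0.3696, 0.7283, 1


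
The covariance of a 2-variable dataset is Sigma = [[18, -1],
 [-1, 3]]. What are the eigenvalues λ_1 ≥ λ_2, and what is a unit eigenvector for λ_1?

Step 1 — characteristic polynomial of 2×2 Sigma:
  det(Sigma - λI) = λ² - trace · λ + det = 0.
  trace = 18 + 3 = 21, det = 18·3 - (-1)² = 53.
Step 2 — discriminant:
  Δ = trace² - 4·det = 441 - 212 = 229.
Step 3 — eigenvalues:
  λ = (trace ± √Δ)/2 = (21 ± 15.1327)/2,
  λ_1 = 18.0664,  λ_2 = 2.9336.

Step 4 — unit eigenvector for λ_1: solve (Sigma - λ_1 I)v = 0. First row:
  (18 - 18.0664)·v_x + (-1)·v_y = 0, i.e. (-0.0664)·v_x + (-1)·v_y = 0,
  so v ∝ (b, λ_1 - a) = (-1, 0.0664); multiply by -1 so the first entry is positive: u = (1, -0.0664).
  ||u|| = √((1)² + (-0.0664)²) = √(1.0044) ≈ 1.0022,
  v_1 = u/||u|| ≈ (0.9978, -0.0662) (||v_1|| = 1).

λ_1 = 18.0664,  λ_2 = 2.9336;  v_1 ≈ (0.9978, -0.0662)


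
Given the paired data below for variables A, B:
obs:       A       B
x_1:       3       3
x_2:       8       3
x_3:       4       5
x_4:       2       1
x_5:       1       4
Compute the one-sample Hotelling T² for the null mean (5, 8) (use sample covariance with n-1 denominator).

Step 1 — sample mean vector:
  mean(A) = (3 + 8 + 4 + 2 + 1) / 5 = 18/5 = 3.6
  mean(B) = (3 + 3 + 5 + 1 + 4) / 5 = 16/5 = 3.2
  x̄ = (3.6, 3.2),  deviation x̄ - mu_0 = (3.6, 3.2) - (5, 8) = (-1.4, -4.8).

Step 2 — sample covariance matrix, S[i,j] = (1/(n-1)) · Σ_k (x_{k,i} - mean_i) · (x_{k,j} - mean_j), divisor n-1 = 4:
  S[A,A] = ((-0.6)·(-0.6) + (4.4)·(4.4) + (0.4)·(0.4) + (-1.6)·(-1.6) + (-2.6)·(-2.6)) / 4 = 29.2/4 = 7.3
  S[A,B] = ((-0.6)·(-0.2) + (4.4)·(-0.2) + (0.4)·(1.8) + (-1.6)·(-2.2) + (-2.6)·(0.8)) / 4 = 1.4/4 = 0.35
  S[B,B] = ((-0.2)·(-0.2) + (-0.2)·(-0.2) + (1.8)·(1.8) + (-2.2)·(-2.2) + (0.8)·(0.8)) / 4 = 8.8/4 = 2.2
  S = [[7.3, 0.35],
 [0.35, 2.2]].

Step 3 — invert S. det(S) = 7.3·2.2 - (0.35)² = 15.9375.
  S^{-1} = (1/det) · [[d, -b], [-b, a]] = [[0.138, -0.022],
 [-0.022, 0.458]].

Step 4 — quadratic form (x̄ - mu_0)^T · S^{-1} · (x̄ - mu_0):
  S^{-1} · (x̄ - mu_0) = (-0.0878, -2.1678),
  (x̄ - mu_0)^T · [...] = (-1.4)·(-0.0878) + (-4.8)·(-2.1678) = 10.5286.

Step 5 — scale by n: T² = 5 · 10.5286 = 52.6431.

T² ≈ 52.6431


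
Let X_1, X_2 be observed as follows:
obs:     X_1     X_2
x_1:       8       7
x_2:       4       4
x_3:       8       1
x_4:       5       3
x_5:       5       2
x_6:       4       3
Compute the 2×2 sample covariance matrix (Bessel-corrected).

Step 1 — column means:
  mean(X_1) = (8 + 4 + 8 + 5 + 5 + 4) / 6 = 34/6 = 5.6667
  mean(X_2) = (7 + 4 + 1 + 3 + 2 + 3) / 6 = 20/6 = 3.3333

Step 2 — sample covariance S[i,j] = (1/(n-1)) · Σ_k (x_{k,i} - mean_i) · (x_{k,j} - mean_j), with n-1 = 5.
  S[X_1,X_1] = ((2.3333)·(2.3333) + (-1.6667)·(-1.6667) + (2.3333)·(2.3333) + (-0.6667)·(-0.6667) + (-0.6667)·(-0.6667) + (-1.6667)·(-1.6667)) / 5 = 17.3333/5 = 3.4667
  S[X_1,X_2] = ((2.3333)·(3.6667) + (-1.6667)·(0.6667) + (2.3333)·(-2.3333) + (-0.6667)·(-0.3333) + (-0.6667)·(-1.3333) + (-1.6667)·(-0.3333)) / 5 = 3.6667/5 = 0.7333
  S[X_2,X_2] = ((3.6667)·(3.6667) + (0.6667)·(0.6667) + (-2.3333)·(-2.3333) + (-0.3333)·(-0.3333) + (-1.3333)·(-1.3333) + (-0.3333)·(-0.3333)) / 5 = 21.3333/5 = 4.2667

S is symmetric (S[j,i] = S[i,j]). Assembling:

S = [[3.4667, 0.7333],
 [0.7333, 4.2667]]


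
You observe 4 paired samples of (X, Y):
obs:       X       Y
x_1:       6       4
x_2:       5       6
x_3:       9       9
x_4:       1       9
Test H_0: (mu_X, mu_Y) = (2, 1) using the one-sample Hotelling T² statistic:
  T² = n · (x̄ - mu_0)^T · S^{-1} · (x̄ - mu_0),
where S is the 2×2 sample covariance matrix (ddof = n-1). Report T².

Step 1 — sample mean vector:
  mean(X) = (6 + 5 + 9 + 1) / 4 = 21/4 = 5.25
  mean(Y) = (4 + 6 + 9 + 9) / 4 = 28/4 = 7
  x̄ = (5.25, 7),  deviation x̄ - mu_0 = (5.25, 7) - (2, 1) = (3.25, 6).

Step 2 — sample covariance matrix, S[i,j] = (1/(n-1)) · Σ_k (x_{k,i} - mean_i) · (x_{k,j} - mean_j), divisor n-1 = 3:
  S[X,X] = ((0.75)·(0.75) + (-0.25)·(-0.25) + (3.75)·(3.75) + (-4.25)·(-4.25)) / 3 = 32.75/3 = 10.9167
  S[X,Y] = ((0.75)·(-3) + (-0.25)·(-1) + (3.75)·(2) + (-4.25)·(2)) / 3 = -3/3 = -1
  S[Y,Y] = ((-3)·(-3) + (-1)·(-1) + (2)·(2) + (2)·(2)) / 3 = 18/3 = 6
  S = [[10.9167, -1],
 [-1, 6]].

Step 3 — invert S. det(S) = 10.9167·6 - (-1)² = 64.5.
  S^{-1} = (1/det) · [[d, -b], [-b, a]] = [[0.093, 0.0155],
 [0.0155, 0.1693]].

Step 4 — quadratic form (x̄ - mu_0)^T · S^{-1} · (x̄ - mu_0):
  S^{-1} · (x̄ - mu_0) = (0.3953, 1.0659),
  (x̄ - mu_0)^T · [...] = (3.25)·(0.3953) + (6)·(1.0659) = 7.6802.

Step 5 — scale by n: T² = 4 · 7.6802 = 30.7209.

T² ≈ 30.7209


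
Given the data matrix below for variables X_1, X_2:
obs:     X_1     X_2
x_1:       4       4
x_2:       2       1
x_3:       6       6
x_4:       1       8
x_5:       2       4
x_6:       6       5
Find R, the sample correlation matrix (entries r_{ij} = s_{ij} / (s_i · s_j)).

Step 1 — column means:
  mean(X_1) = (4 + 2 + 6 + 1 + 2 + 6) / 6 = 21/6 = 3.5
  mean(X_2) = (4 + 1 + 6 + 8 + 4 + 5) / 6 = 28/6 = 4.6667

Step 2 — sample variances and covariances s[i,j] = (1/(n-1)) · Σ_k (x_{k,i} - mean_i) · (x_{k,j} - mean_j), with n-1 = 5:
  s[X_1,X_1] = ((0.5)·(0.5) + (-1.5)·(-1.5) + (2.5)·(2.5) + (-2.5)·(-2.5) + (-1.5)·(-1.5) + (2.5)·(2.5)) / 5 = 23.5/5 = 4.7
  s[X_1,X_2] = ((0.5)·(-0.6667) + (-1.5)·(-3.6667) + (2.5)·(1.3333) + (-2.5)·(3.3333) + (-1.5)·(-0.6667) + (2.5)·(0.3333)) / 5 = 2/5 = 0.4
  s[X_2,X_2] = ((-0.6667)·(-0.6667) + (-3.6667)·(-3.6667) + (1.3333)·(1.3333) + (3.3333)·(3.3333) + (-0.6667)·(-0.6667) + (0.3333)·(0.3333)) / 5 = 27.3333/5 = 5.4667
  Sample standard deviations s_i = √(s[i,i]):
  s(X_1) = √(4.7) = 2.1679
  s(X_2) = √(5.4667) = 2.3381

Step 3 — r_{ij} = s_{ij} / (s_i · s_j):
  r[X_1,X_1] = 1 (diagonal).
  r[X_1,X_2] = 0.4 / (2.1679 · 2.3381) = 0.4 / 5.0689 = 0.0789
  r[X_2,X_2] = 1 (diagonal).

R is symmetric with unit diagonal. Assembling:

R = [[1, 0.0789],
 [0.0789, 1]]


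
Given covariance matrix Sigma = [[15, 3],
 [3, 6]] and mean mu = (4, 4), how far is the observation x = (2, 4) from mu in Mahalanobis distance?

Step 1 — centre the observation: (x - mu) = (-2, 0).

Step 2 — invert Sigma. det(Sigma) = 15·6 - (3)² = 81.
  Sigma^{-1} = (1/det) · [[d, -b], [-b, a]] = [[0.0741, -0.037],
 [-0.037, 0.1852]].

Step 3 — form the quadratic (x - mu)^T · Sigma^{-1} · (x - mu):
  Sigma^{-1} · (x - mu) = (-0.1481, 0.0741).
  (x - mu)^T · [Sigma^{-1} · (x - mu)] = (-2)·(-0.1481) + (0)·(0.0741) = 0.2963.

Step 4 — take square root: d = √(0.2963) ≈ 0.5443.

d(x, mu) = √(0.2963) ≈ 0.5443


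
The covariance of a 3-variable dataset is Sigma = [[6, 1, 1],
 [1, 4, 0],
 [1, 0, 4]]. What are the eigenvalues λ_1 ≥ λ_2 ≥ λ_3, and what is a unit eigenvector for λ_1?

Step 1 — characteristic polynomial p(λ) = det(λI - Sigma) = λ³ - tr·λ² + c_1·λ - det, where tr = trace, c_1 = sum of the principal 2×2 minors, det = det(Sigma):
  tr = 6 + 4 + 4 = 14,
  c_1 = (6·4 - (1)²) + (6·4 - (1)²) + (4·4 - (0)²) = 23 + 23 + 16 = 62,
  det = 6·(4·4 - (0)²) - (1)·((1)·4 - (0)·(1)) + (1)·((1)·(0) - 4·(1)) = 6·(16) - (1)·(4) + (1)·(-4) = 88.
  So p(λ) = λ³ - 14λ² + 62λ - 88.
Step 2 — look for an integer root (rational root theorem: any rational root is an integer divisor of 88). Testing λ = 4:
  p(4) = 64 - 224 + 248 - 88 = 0  ✓
  Dividing out (λ - 4): p(λ) = (λ - 4)(λ² - 10λ + 22).
Step 3 — remaining eigenvalues from the quadratic λ² - 10λ + 22 = 0:
  Δ = 10² - 4·22 = 100 - 88 = 12,  λ = (10 ± √12)/2 = (10 ± 3.4641)/2 ≈ 6.7321 or 3.2679.
  Sorted: λ_1 = 6.7321,  λ_2 = 4,  λ_3 = 3.2679  (check: sum = 14 = tr ✓).

Step 4 — unit eigenvector for λ_1 ≈ 6.7321: v spans the null space of (Sigma - λ_1 I), whose rows are
  r_1 = (-0.7321, 1, 1),  r_2 = (1, -2.7321, 0),  r_3 = (1, 0, -2.7321).
  v is orthogonal to every row, so take v ∝ r_1 × r_2 = ((1)·(0) - (1)·(-2.7321), (1)·(1) - (-0.7321)·(0), (-0.7321)·(-2.7321) - (1)·(1)) ≈ (2.7321, 1, 1).
  Let u = (2.7321, 1, 1).
  ||u|| = √((2.7321)² + (1)² + (1)²) = √(9.4641) ≈ 3.0764,  v_1 = u/||u|| ≈ (0.8881, 0.3251, 0.3251) (||v_1|| = 1).

λ_1 = 6.7321,  λ_2 = 4,  λ_3 = 3.2679;  v_1 ≈ (0.8881, 0.3251, 0.3251)


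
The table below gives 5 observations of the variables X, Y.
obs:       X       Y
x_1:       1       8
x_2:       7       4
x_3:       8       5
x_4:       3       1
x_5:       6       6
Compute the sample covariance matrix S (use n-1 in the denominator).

Step 1 — column means:
  mean(X) = (1 + 7 + 8 + 3 + 6) / 5 = 25/5 = 5
  mean(Y) = (8 + 4 + 5 + 1 + 6) / 5 = 24/5 = 4.8

Step 2 — sample covariance S[i,j] = (1/(n-1)) · Σ_k (x_{k,i} - mean_i) · (x_{k,j} - mean_j), with n-1 = 4.
  S[X,X] = ((-4)·(-4) + (2)·(2) + (3)·(3) + (-2)·(-2) + (1)·(1)) / 4 = 34/4 = 8.5
  S[X,Y] = ((-4)·(3.2) + (2)·(-0.8) + (3)·(0.2) + (-2)·(-3.8) + (1)·(1.2)) / 4 = -5/4 = -1.25
  S[Y,Y] = ((3.2)·(3.2) + (-0.8)·(-0.8) + (0.2)·(0.2) + (-3.8)·(-3.8) + (1.2)·(1.2)) / 4 = 26.8/4 = 6.7

S is symmetric (S[j,i] = S[i,j]). Assembling:

S = [[8.5, -1.25],
 [-1.25, 6.7]]


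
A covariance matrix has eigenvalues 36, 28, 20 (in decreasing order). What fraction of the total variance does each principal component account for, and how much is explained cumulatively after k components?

Step 1 — total variance = trace(Sigma) = Σ λ_i = 36 + 28 + 20 = 84.

Step 2 — fraction explained by component i = λ_i / Σ λ:
  PC1: 36/84 = 0.4286
  PC2: 28/84 = 0.3333
  PC3: 20/84 = 0.2381

Step 3 — cumulative fraction after k components = (λ_1 + ... + λ_k) / Σ λ:
  k = 1: 36/84 = 0.4286
  k = 2: (36 + 28)/84 = 64/84 = 0.7619
  k = 3: (36 + 28 + 20)/84 = 84/84 = 1

Summary (fraction, with percent):

explained: PC1 0.4286 (42.86%), PC2 0.3333 (33.33%), PC3 0.2381 (23.81%);  cumulative: 0.4286, 0.7619, 1


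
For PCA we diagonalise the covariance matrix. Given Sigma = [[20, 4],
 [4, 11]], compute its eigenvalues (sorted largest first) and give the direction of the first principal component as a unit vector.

Step 1 — characteristic polynomial of 2×2 Sigma:
  det(Sigma - λI) = λ² - trace · λ + det = 0.
  trace = 20 + 11 = 31, det = 20·11 - (4)² = 204.
Step 2 — discriminant:
  Δ = trace² - 4·det = 961 - 816 = 145.
Step 3 — eigenvalues:
  λ = (trace ± √Δ)/2 = (31 ± 12.0416)/2,
  λ_1 = 21.5208,  λ_2 = 9.4792.

Step 4 — unit eigenvector for λ_1: solve (Sigma - λ_1 I)v = 0. First row:
  (20 - 21.5208)·v_x + (4)·v_y = 0, i.e. (-1.5208)·v_x + (4)·v_y = 0,
  so v ∝ (b, λ_1 - a) = (4, 1.5208) = u.
  ||u|| = √((4)² + (1.5208)²) = √(18.3128) ≈ 4.2793,
  v_1 = u/||u|| ≈ (0.9347, 0.3554) (||v_1|| = 1).

λ_1 = 21.5208,  λ_2 = 9.4792;  v_1 ≈ (0.9347, 0.3554)


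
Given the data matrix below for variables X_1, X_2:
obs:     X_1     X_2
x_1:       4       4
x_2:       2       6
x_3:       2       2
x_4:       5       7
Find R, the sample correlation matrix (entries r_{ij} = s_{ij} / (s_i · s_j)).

Step 1 — column means:
  mean(X_1) = (4 + 2 + 2 + 5) / 4 = 13/4 = 3.25
  mean(X_2) = (4 + 6 + 2 + 7) / 4 = 19/4 = 4.75

Step 2 — sample variances and covariances s[i,j] = (1/(n-1)) · Σ_k (x_{k,i} - mean_i) · (x_{k,j} - mean_j), with n-1 = 3:
  s[X_1,X_1] = ((0.75)·(0.75) + (-1.25)·(-1.25) + (-1.25)·(-1.25) + (1.75)·(1.75)) / 3 = 6.75/3 = 2.25
  s[X_1,X_2] = ((0.75)·(-0.75) + (-1.25)·(1.25) + (-1.25)·(-2.75) + (1.75)·(2.25)) / 3 = 5.25/3 = 1.75
  s[X_2,X_2] = ((-0.75)·(-0.75) + (1.25)·(1.25) + (-2.75)·(-2.75) + (2.25)·(2.25)) / 3 = 14.75/3 = 4.9167
  Sample standard deviations s_i = √(s[i,i]):
  s(X_1) = √(2.25) = 1.5
  s(X_2) = √(4.9167) = 2.2174

Step 3 — r_{ij} = s_{ij} / (s_i · s_j):
  r[X_1,X_1] = 1 (diagonal).
  r[X_1,X_2] = 1.75 / (1.5 · 2.2174) = 1.75 / 3.326 = 0.5262
  r[X_2,X_2] = 1 (diagonal).

R is symmetric with unit diagonal. Assembling:

R = [[1, 0.5262],
 [0.5262, 1]]


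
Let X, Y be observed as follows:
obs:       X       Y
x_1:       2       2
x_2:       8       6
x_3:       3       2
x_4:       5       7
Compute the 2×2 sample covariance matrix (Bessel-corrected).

Step 1 — column means:
  mean(X) = (2 + 8 + 3 + 5) / 4 = 18/4 = 4.5
  mean(Y) = (2 + 6 + 2 + 7) / 4 = 17/4 = 4.25

Step 2 — sample covariance S[i,j] = (1/(n-1)) · Σ_k (x_{k,i} - mean_i) · (x_{k,j} - mean_j), with n-1 = 3.
  S[X,X] = ((-2.5)·(-2.5) + (3.5)·(3.5) + (-1.5)·(-1.5) + (0.5)·(0.5)) / 3 = 21/3 = 7
  S[X,Y] = ((-2.5)·(-2.25) + (3.5)·(1.75) + (-1.5)·(-2.25) + (0.5)·(2.75)) / 3 = 16.5/3 = 5.5
  S[Y,Y] = ((-2.25)·(-2.25) + (1.75)·(1.75) + (-2.25)·(-2.25) + (2.75)·(2.75)) / 3 = 20.75/3 = 6.9167

S is symmetric (S[j,i] = S[i,j]). Assembling:

S = [[7, 5.5],
 [5.5, 6.9167]]


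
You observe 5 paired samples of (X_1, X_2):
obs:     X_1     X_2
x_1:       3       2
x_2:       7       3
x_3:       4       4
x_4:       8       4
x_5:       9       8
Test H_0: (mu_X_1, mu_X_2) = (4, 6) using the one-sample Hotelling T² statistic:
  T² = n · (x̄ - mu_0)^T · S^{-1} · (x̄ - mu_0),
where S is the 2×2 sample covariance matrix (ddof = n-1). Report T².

Step 1 — sample mean vector:
  mean(X_1) = (3 + 7 + 4 + 8 + 9) / 5 = 31/5 = 6.2
  mean(X_2) = (2 + 3 + 4 + 4 + 8) / 5 = 21/5 = 4.2
  x̄ = (6.2, 4.2),  deviation x̄ - mu_0 = (6.2, 4.2) - (4, 6) = (2.2, -1.8).

Step 2 — sample covariance matrix, S[i,j] = (1/(n-1)) · Σ_k (x_{k,i} - mean_i) · (x_{k,j} - mean_j), divisor n-1 = 4:
  S[X_1,X_1] = ((-3.2)·(-3.2) + (0.8)·(0.8) + (-2.2)·(-2.2) + (1.8)·(1.8) + (2.8)·(2.8)) / 4 = 26.8/4 = 6.7
  S[X_1,X_2] = ((-3.2)·(-2.2) + (0.8)·(-1.2) + (-2.2)·(-0.2) + (1.8)·(-0.2) + (2.8)·(3.8)) / 4 = 16.8/4 = 4.2
  S[X_2,X_2] = ((-2.2)·(-2.2) + (-1.2)·(-1.2) + (-0.2)·(-0.2) + (-0.2)·(-0.2) + (3.8)·(3.8)) / 4 = 20.8/4 = 5.2
  S = [[6.7, 4.2],
 [4.2, 5.2]].

Step 3 — invert S. det(S) = 6.7·5.2 - (4.2)² = 17.2.
  S^{-1} = (1/det) · [[d, -b], [-b, a]] = [[0.3023, -0.2442],
 [-0.2442, 0.3895]].

Step 4 — quadratic form (x̄ - mu_0)^T · S^{-1} · (x̄ - mu_0):
  S^{-1} · (x̄ - mu_0) = (1.1047, -1.2384),
  (x̄ - mu_0)^T · [...] = (2.2)·(1.1047) + (-1.8)·(-1.2384) = 4.6593.

Step 5 — scale by n: T² = 5 · 4.6593 = 23.2965.

T² ≈ 23.2965


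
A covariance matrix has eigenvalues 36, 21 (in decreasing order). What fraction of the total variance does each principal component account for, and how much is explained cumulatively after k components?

Step 1 — total variance = trace(Sigma) = Σ λ_i = 36 + 21 = 57.

Step 2 — fraction explained by component i = λ_i / Σ λ:
  PC1: 36/57 = 0.6316
  PC2: 21/57 = 0.3684

Step 3 — cumulative fraction after k components = (λ_1 + ... + λ_k) / Σ λ:
  k = 1: 36/57 = 0.6316
  k = 2: (36 + 21)/57 = 57/57 = 1

Summary (fraction, with percent):

explained: PC1 0.6316 (63.16%), PC2 0.3684 (36.84%);  cumulative: 0.6316, 1


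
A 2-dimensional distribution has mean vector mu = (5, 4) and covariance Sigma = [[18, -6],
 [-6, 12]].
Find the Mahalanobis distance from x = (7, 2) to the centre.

Step 1 — centre the observation: (x - mu) = (2, -2).

Step 2 — invert Sigma. det(Sigma) = 18·12 - (-6)² = 180.
  Sigma^{-1} = (1/det) · [[d, -b], [-b, a]] = [[0.0667, 0.0333],
 [0.0333, 0.1]].

Step 3 — form the quadratic (x - mu)^T · Sigma^{-1} · (x - mu):
  Sigma^{-1} · (x - mu) = (0.0667, -0.1333).
  (x - mu)^T · [Sigma^{-1} · (x - mu)] = (2)·(0.0667) + (-2)·(-0.1333) = 0.4.

Step 4 — take square root: d = √(0.4) ≈ 0.6325.

d(x, mu) = √(0.4) ≈ 0.6325


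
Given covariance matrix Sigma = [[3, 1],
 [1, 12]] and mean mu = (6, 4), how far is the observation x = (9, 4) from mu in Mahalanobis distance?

Step 1 — centre the observation: (x - mu) = (3, 0).

Step 2 — invert Sigma. det(Sigma) = 3·12 - (1)² = 35.
  Sigma^{-1} = (1/det) · [[d, -b], [-b, a]] = [[0.3429, -0.0286],
 [-0.0286, 0.0857]].

Step 3 — form the quadratic (x - mu)^T · Sigma^{-1} · (x - mu):
  Sigma^{-1} · (x - mu) = (1.0286, -0.0857).
  (x - mu)^T · [Sigma^{-1} · (x - mu)] = (3)·(1.0286) + (0)·(-0.0857) = 3.0857.

Step 4 — take square root: d = √(3.0857) ≈ 1.7566.

d(x, mu) = √(3.0857) ≈ 1.7566


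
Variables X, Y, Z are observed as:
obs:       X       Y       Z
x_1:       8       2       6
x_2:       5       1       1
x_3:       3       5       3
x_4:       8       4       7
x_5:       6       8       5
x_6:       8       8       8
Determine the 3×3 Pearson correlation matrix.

Step 1 — column means:
  mean(X) = (8 + 5 + 3 + 8 + 6 + 8) / 6 = 38/6 = 6.3333
  mean(Y) = (2 + 1 + 5 + 4 + 8 + 8) / 6 = 28/6 = 4.6667
  mean(Z) = (6 + 1 + 3 + 7 + 5 + 8) / 6 = 30/6 = 5

Step 2 — sample variances and covariances s[i,j] = (1/(n-1)) · Σ_k (x_{k,i} - mean_i) · (x_{k,j} - mean_j), with n-1 = 5:
  s[X,X] = ((1.6667)·(1.6667) + (-1.3333)·(-1.3333) + (-3.3333)·(-3.3333) + (1.6667)·(1.6667) + (-0.3333)·(-0.3333) + (1.6667)·(1.6667)) / 5 = 21.3333/5 = 4.2667
  s[X,Y] = ((1.6667)·(-2.6667) + (-1.3333)·(-3.6667) + (-3.3333)·(0.3333) + (1.6667)·(-0.6667) + (-0.3333)·(3.3333) + (1.6667)·(3.3333)) / 5 = 2.6667/5 = 0.5333
  s[X,Z] = ((1.6667)·(1) + (-1.3333)·(-4) + (-3.3333)·(-2) + (1.6667)·(2) + (-0.3333)·(0) + (1.6667)·(3)) / 5 = 22/5 = 4.4
  s[Y,Y] = ((-2.6667)·(-2.6667) + (-3.6667)·(-3.6667) + (0.3333)·(0.3333) + (-0.6667)·(-0.6667) + (3.3333)·(3.3333) + (3.3333)·(3.3333)) / 5 = 43.3333/5 = 8.6667
  s[Y,Z] = ((-2.6667)·(1) + (-3.6667)·(-4) + (0.3333)·(-2) + (-0.6667)·(2) + (3.3333)·(0) + (3.3333)·(3)) / 5 = 20/5 = 4
  s[Z,Z] = ((1)·(1) + (-4)·(-4) + (-2)·(-2) + (2)·(2) + (0)·(0) + (3)·(3)) / 5 = 34/5 = 6.8
  Sample standard deviations s_i = √(s[i,i]):
  s(X) = √(4.2667) = 2.0656
  s(Y) = √(8.6667) = 2.9439
  s(Z) = √(6.8) = 2.6077

Step 3 — r_{ij} = s_{ij} / (s_i · s_j):
  r[X,X] = 1 (diagonal).
  r[X,Y] = 0.5333 / (2.0656 · 2.9439) = 0.5333 / 6.0809 = 0.0877
  r[X,Z] = 4.4 / (2.0656 · 2.6077) = 4.4 / 5.3864 = 0.8169
  r[Y,Y] = 1 (diagonal).
  r[Y,Z] = 4 / (2.9439 · 2.6077) = 4 / 7.6768 = 0.5211
  r[Z,Z] = 1 (diagonal).

R is symmetric with unit diagonal. Assembling:

R = [[1, 0.0877, 0.8169],
 [0.0877, 1, 0.5211],
 [0.8169, 0.5211, 1]]


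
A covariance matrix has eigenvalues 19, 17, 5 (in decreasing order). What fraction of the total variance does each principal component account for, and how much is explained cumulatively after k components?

Step 1 — total variance = trace(Sigma) = Σ λ_i = 19 + 17 + 5 = 41.

Step 2 — fraction explained by component i = λ_i / Σ λ:
  PC1: 19/41 = 0.4634
  PC2: 17/41 = 0.4146
  PC3: 5/41 = 0.122

Step 3 — cumulative fraction after k components = (λ_1 + ... + λ_k) / Σ λ:
  k = 1: 19/41 = 0.4634
  k = 2: (19 + 17)/41 = 36/41 = 0.878
  k = 3: (19 + 17 + 5)/41 = 41/41 = 1

Summary (fraction, with percent):

explained: PC1 0.4634 (46.34%), PC2 0.4146 (41.46%), PC3 0.122 (12.2%);  cumulative: 0.4634, 0.878, 1


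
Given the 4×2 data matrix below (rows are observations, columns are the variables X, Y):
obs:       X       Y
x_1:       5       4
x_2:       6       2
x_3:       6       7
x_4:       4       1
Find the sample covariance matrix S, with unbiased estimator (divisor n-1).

Step 1 — column means:
  mean(X) = (5 + 6 + 6 + 4) / 4 = 21/4 = 5.25
  mean(Y) = (4 + 2 + 7 + 1) / 4 = 14/4 = 3.5

Step 2 — sample covariance S[i,j] = (1/(n-1)) · Σ_k (x_{k,i} - mean_i) · (x_{k,j} - mean_j), with n-1 = 3.
  S[X,X] = ((-0.25)·(-0.25) + (0.75)·(0.75) + (0.75)·(0.75) + (-1.25)·(-1.25)) / 3 = 2.75/3 = 0.9167
  S[X,Y] = ((-0.25)·(0.5) + (0.75)·(-1.5) + (0.75)·(3.5) + (-1.25)·(-2.5)) / 3 = 4.5/3 = 1.5
  S[Y,Y] = ((0.5)·(0.5) + (-1.5)·(-1.5) + (3.5)·(3.5) + (-2.5)·(-2.5)) / 3 = 21/3 = 7

S is symmetric (S[j,i] = S[i,j]). Assembling:

S = [[0.9167, 1.5],
 [1.5, 7]]


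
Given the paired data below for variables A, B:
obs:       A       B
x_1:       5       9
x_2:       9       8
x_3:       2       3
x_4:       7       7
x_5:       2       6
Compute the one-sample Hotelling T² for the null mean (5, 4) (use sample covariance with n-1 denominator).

Step 1 — sample mean vector:
  mean(A) = (5 + 9 + 2 + 7 + 2) / 5 = 25/5 = 5
  mean(B) = (9 + 8 + 3 + 7 + 6) / 5 = 33/5 = 6.6
  x̄ = (5, 6.6),  deviation x̄ - mu_0 = (5, 6.6) - (5, 4) = (0, 2.6).

Step 2 — sample covariance matrix, S[i,j] = (1/(n-1)) · Σ_k (x_{k,i} - mean_i) · (x_{k,j} - mean_j), divisor n-1 = 4:
  S[A,A] = ((0)·(0) + (4)·(4) + (-3)·(-3) + (2)·(2) + (-3)·(-3)) / 4 = 38/4 = 9.5
  S[A,B] = ((0)·(2.4) + (4)·(1.4) + (-3)·(-3.6) + (2)·(0.4) + (-3)·(-0.6)) / 4 = 19/4 = 4.75
  S[B,B] = ((2.4)·(2.4) + (1.4)·(1.4) + (-3.6)·(-3.6) + (0.4)·(0.4) + (-0.6)·(-0.6)) / 4 = 21.2/4 = 5.3
  S = [[9.5, 4.75],
 [4.75, 5.3]].

Step 3 — invert S. det(S) = 9.5·5.3 - (4.75)² = 27.7875.
  S^{-1} = (1/det) · [[d, -b], [-b, a]] = [[0.1907, -0.1709],
 [-0.1709, 0.3419]].

Step 4 — quadratic form (x̄ - mu_0)^T · S^{-1} · (x̄ - mu_0):
  S^{-1} · (x̄ - mu_0) = (-0.4444, 0.8889),
  (x̄ - mu_0)^T · [...] = (0)·(-0.4444) + (2.6)·(0.8889) = 2.3111.

Step 5 — scale by n: T² = 5 · 2.3111 = 11.5556.

T² ≈ 11.5556


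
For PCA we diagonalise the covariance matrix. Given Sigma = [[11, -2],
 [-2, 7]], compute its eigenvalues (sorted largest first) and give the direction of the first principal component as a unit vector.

Step 1 — characteristic polynomial of 2×2 Sigma:
  det(Sigma - λI) = λ² - trace · λ + det = 0.
  trace = 11 + 7 = 18, det = 11·7 - (-2)² = 73.
Step 2 — discriminant:
  Δ = trace² - 4·det = 324 - 292 = 32.
Step 3 — eigenvalues:
  λ = (trace ± √Δ)/2 = (18 ± 5.6569)/2,
  λ_1 = 11.8284,  λ_2 = 6.1716.

Step 4 — unit eigenvector for λ_1: solve (Sigma - λ_1 I)v = 0. First row:
  (11 - 11.8284)·v_x + (-2)·v_y = 0, i.e. (-0.8284)·v_x + (-2)·v_y = 0,
  so v ∝ (b, λ_1 - a) = (-2, 0.8284); multiply by -1 so the first entry is positive: u = (2, -0.8284).
  ||u|| = √((2)² + (-0.8284)²) = √(4.6863) ≈ 2.1648,
  v_1 = u/||u|| ≈ (0.9239, -0.3827) (||v_1|| = 1).

λ_1 = 11.8284,  λ_2 = 6.1716;  v_1 ≈ (0.9239, -0.3827)


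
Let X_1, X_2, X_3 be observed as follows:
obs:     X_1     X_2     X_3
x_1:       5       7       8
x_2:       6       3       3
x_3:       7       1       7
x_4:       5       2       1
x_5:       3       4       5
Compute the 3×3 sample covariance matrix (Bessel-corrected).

Step 1 — column means:
  mean(X_1) = (5 + 6 + 7 + 5 + 3) / 5 = 26/5 = 5.2
  mean(X_2) = (7 + 3 + 1 + 2 + 4) / 5 = 17/5 = 3.4
  mean(X_3) = (8 + 3 + 7 + 1 + 5) / 5 = 24/5 = 4.8

Step 2 — sample covariance S[i,j] = (1/(n-1)) · Σ_k (x_{k,i} - mean_i) · (x_{k,j} - mean_j), with n-1 = 4.
  S[X_1,X_1] = ((-0.2)·(-0.2) + (0.8)·(0.8) + (1.8)·(1.8) + (-0.2)·(-0.2) + (-2.2)·(-2.2)) / 4 = 8.8/4 = 2.2
  S[X_1,X_2] = ((-0.2)·(3.6) + (0.8)·(-0.4) + (1.8)·(-2.4) + (-0.2)·(-1.4) + (-2.2)·(0.6)) / 4 = -6.4/4 = -1.6
  S[X_1,X_3] = ((-0.2)·(3.2) + (0.8)·(-1.8) + (1.8)·(2.2) + (-0.2)·(-3.8) + (-2.2)·(0.2)) / 4 = 2.2/4 = 0.55
  S[X_2,X_2] = ((3.6)·(3.6) + (-0.4)·(-0.4) + (-2.4)·(-2.4) + (-1.4)·(-1.4) + (0.6)·(0.6)) / 4 = 21.2/4 = 5.3
  S[X_2,X_3] = ((3.6)·(3.2) + (-0.4)·(-1.8) + (-2.4)·(2.2) + (-1.4)·(-3.8) + (0.6)·(0.2)) / 4 = 12.4/4 = 3.1
  S[X_3,X_3] = ((3.2)·(3.2) + (-1.8)·(-1.8) + (2.2)·(2.2) + (-3.8)·(-3.8) + (0.2)·(0.2)) / 4 = 32.8/4 = 8.2

S is symmetric (S[j,i] = S[i,j]). Assembling:

S = [[2.2, -1.6, 0.55],
 [-1.6, 5.3, 3.1],
 [0.55, 3.1, 8.2]]
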